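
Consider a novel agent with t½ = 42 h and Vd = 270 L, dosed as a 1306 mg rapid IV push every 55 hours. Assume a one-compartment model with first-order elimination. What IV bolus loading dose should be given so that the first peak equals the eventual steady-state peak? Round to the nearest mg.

2189 mg

f = (1/2)^(55/42) ≈ 0.403454; accumulation ratio R = 1/(1−f) ≈ 1.67632.
Loading dose to hit Cmax,ss on first dose: D_load = D_maint·R ≈ 1306 × 1.67632 ≈ 2189.27 mg.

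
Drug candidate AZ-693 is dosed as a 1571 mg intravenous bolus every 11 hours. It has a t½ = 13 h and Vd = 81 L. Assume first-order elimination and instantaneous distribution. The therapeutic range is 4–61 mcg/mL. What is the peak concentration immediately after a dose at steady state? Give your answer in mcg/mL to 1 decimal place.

k = ln2/t½ = ln2/13 ≈ 0.053319 h⁻¹; fraction remaining f = e^(−kτ) = e^(−0.053319×11) ≈ 0.5563.
Accumulation ratio R = 1/(1 − f) ≈ 1/0.4437 ≈ 2.2538.
Each bolus raises the concentration by D/Vd = 1571/81 ≈ 19.395 mcg/mL.
Steady-state peak Cmax,ss = C₀·R ≈ 19.395 × 2.2538 ≈ 43.712 mcg/mL.
Peak 43.7 mcg/mL vs MTC 61 mcg/mL: below toxic threshold.

43.7 mcg/mL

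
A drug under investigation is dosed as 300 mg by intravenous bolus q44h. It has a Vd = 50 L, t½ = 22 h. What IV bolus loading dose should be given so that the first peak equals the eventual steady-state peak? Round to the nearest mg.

f = (1/2)^(44/22) ≈ 0.250000; accumulation ratio R = 1/(1−f) ≈ 1.33333.
Loading dose to hit Cmax,ss on first dose: D_load = D_maint·R ≈ 300 × 1.33333 ≈ 400.00 mg.

400 mg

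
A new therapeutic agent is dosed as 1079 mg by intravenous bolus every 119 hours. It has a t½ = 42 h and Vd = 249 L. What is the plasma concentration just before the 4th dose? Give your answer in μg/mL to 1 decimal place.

f = (1/2)^(τ/t½) = (1/2)^(119/42) ≈ 0.1403.
C₀ = D/Vd = 1079/249 ≈ 4.333 μg/mL.
Before the 4th dose, 3 doses have been given. Superposition: Cmin = C₀·(f + f² + … + f^3).
≈ 4.333 × (0.1403 + 0.0197 + 0.0028) ≈ 4.333 × 0.1628 ≈ 0.705 μg/mL.

0.7 μg/mL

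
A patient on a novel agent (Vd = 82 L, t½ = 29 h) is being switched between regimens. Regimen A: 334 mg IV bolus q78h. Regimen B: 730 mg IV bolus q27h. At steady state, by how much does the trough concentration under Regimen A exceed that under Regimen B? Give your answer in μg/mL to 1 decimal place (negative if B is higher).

-9.1 μg/mL

Regimen A: f = (1/2)^(78/29) ≈ 0.1550; Cmin,ss = (334/82)·f/(1−f) ≈ 0.747 μg/mL.
Regimen B: f = (1/2)^(27/29) ≈ 0.5245; Cmin,ss = (730/82)·f/(1−f) ≈ 9.820 μg/mL.
Difference ≈ 0.747 − 9.820 ≈ -9.073 μg/mL.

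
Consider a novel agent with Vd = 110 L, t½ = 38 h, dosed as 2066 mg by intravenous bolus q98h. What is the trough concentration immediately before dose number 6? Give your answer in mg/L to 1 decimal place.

f = (1/2)^(τ/t½) = (1/2)^(98/38) ≈ 0.1674.
C₀ = D/Vd = 2066/110 ≈ 18.782 mg/L.
Before the 6th dose, 5 doses have been given. Superposition: Cmin = C₀·(f + f² + … + f^5).
≈ 18.782 × (0.1674 + 0.0280 + 0.0047 + 0.0008 + 0.0001) ≈ 18.782 × 0.2010 ≈ 3.775 mg/L.

3.8 mg/L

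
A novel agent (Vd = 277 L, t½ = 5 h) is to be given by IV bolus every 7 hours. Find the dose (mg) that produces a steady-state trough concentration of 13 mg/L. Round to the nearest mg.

5902 mg

τ/t½ = 7/5 ≈ 1.4, so f = (1/2)^(7/5) ≈ 0.378929.
Cmin,ss = (D/Vd)·f/(1−f), so D = Cmin,ss·Vd·(1−f)/f.
D = 13 × 277 × (1−f)/f ≈ 13 × 277 × 1.63902 ≈ 5902.11 mg.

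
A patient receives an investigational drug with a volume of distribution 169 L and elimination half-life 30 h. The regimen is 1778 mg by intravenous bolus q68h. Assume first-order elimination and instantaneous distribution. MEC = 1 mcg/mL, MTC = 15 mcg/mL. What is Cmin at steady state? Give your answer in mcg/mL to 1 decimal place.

k = ln2/t½ = ln2/30 ≈ 0.023105 h⁻¹; fraction remaining f = e^(−kτ) = e^(−0.023105×68) ≈ 0.2078.
Accumulation ratio R = 1/(1 − f) ≈ 1/0.7922 ≈ 1.2623.
Single-dose peak C₀ = D/Vd = 1778/169 ≈ 10.521 mcg/mL.
Cmax,ss = C₀/(1 − f) ≈ 10.521/0.7922 ≈ 13.281 mcg/mL.
Steady-state trough Cmin,ss = Cmax,ss·f ≈ 13.281 × 0.2078 ≈ 2.760 mcg/mL.
Trough 2.8 mcg/mL vs MEC 1 mcg/mL: adequate.

2.8 mcg/mL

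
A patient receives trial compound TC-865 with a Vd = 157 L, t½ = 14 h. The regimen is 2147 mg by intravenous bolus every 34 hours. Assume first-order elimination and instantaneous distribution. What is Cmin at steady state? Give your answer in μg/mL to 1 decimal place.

k = ln2/t½ = ln2/14 ≈ 0.049511 h⁻¹; fraction remaining f = e^(−kτ) = e^(−0.049511×34) ≈ 0.1857.
At steady state, accumulation factor R = 1/(1 − e^(−kτ)) ≈ 1.2280.
Each bolus raises the concentration by D/Vd = 2147/157 ≈ 13.675 μg/mL.
Cmax,ss = C₀/(1 − f) ≈ 13.675/0.8143 ≈ 16.794 μg/mL.
One interval later, Cmin,ss = Cmax,ss·e^(−kτ) ≈ 16.794 × 0.1857 ≈ 3.119 μg/mL.

3.1 μg/mL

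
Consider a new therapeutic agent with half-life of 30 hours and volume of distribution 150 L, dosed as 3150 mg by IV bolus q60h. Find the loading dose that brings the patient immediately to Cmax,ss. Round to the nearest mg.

f = (1/2)^(60/30) ≈ 0.250000; accumulation ratio R = 1/(1−f) ≈ 1.33333.
Loading dose to hit Cmax,ss on first dose: D_load = D_maint·R ≈ 3150 × 1.33333 ≈ 4199.99 mg.

4200 mg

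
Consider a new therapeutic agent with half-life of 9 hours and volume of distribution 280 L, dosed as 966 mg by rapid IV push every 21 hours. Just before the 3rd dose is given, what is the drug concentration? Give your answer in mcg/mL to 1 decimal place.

f = (1/2)^(τ/t½) = (1/2)^(21/9) ≈ 0.1984.
C₀ = D/Vd = 966/280 ≈ 3.450 mcg/mL.
Before the 3rd dose, 2 doses have been given. Superposition: Cmin = C₀·(f + f²).
≈ 3.450 × (0.1984 + 0.0394) ≈ 3.450 × 0.2378 ≈ 0.820 mcg/mL.

0.8 mcg/mL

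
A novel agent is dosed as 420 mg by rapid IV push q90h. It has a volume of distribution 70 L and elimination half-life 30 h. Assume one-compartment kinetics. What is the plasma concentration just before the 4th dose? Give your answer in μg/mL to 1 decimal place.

0.9 μg/mL

f = (1/2)^(τ/t½) = (1/2)^(90/30) ≈ 0.1250.
C₀ = D/Vd = 420/70 ≈ 6.000 μg/mL.
Before the 4th dose, 3 doses have been given. Superposition: Cmin = C₀·(f + f² + … + f^3).
≈ 6.000 × (0.1250 + 0.0156 + 0.0020) ≈ 6.000 × 0.1426 ≈ 0.856 μg/mL.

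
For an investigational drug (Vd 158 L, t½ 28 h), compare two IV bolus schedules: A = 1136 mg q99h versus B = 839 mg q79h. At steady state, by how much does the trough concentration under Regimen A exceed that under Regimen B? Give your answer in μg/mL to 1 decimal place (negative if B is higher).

Regimen A: f = (1/2)^(99/28) ≈ 0.0862; Cmin,ss = (1136/158)·f/(1−f) ≈ 0.678 μg/mL.
Regimen B: f = (1/2)^(79/28) ≈ 0.1415; Cmin,ss = (839/158)·f/(1−f) ≈ 0.875 μg/mL.
Difference ≈ 0.678 − 0.875 ≈ -0.197 μg/mL.

-0.2 μg/mL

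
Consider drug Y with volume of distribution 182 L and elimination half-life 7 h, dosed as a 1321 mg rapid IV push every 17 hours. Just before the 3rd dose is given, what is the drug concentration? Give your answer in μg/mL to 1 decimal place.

1.6 μg/mL

f = (1/2)^(τ/t½) = (1/2)^(17/7) ≈ 0.1857.
C₀ = D/Vd = 1321/182 ≈ 7.258 μg/mL.
Before the 3rd dose, 2 doses have been given. Superposition: Cmin = C₀·(f + f²).
≈ 7.258 × (0.1857 + 0.0345) ≈ 7.258 × 0.2202 ≈ 1.598 μg/mL.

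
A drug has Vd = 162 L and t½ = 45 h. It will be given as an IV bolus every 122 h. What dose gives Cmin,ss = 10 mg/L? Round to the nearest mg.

8988 mg

τ/t½ = 122/45 ≈ 2.7111, so f = (1/2)^(122/45) ≈ 0.152712.
Cmin,ss = (D/Vd)·f/(1−f), so D = Cmin,ss·Vd·(1−f)/f.
D = 10 × 162 × (1−f)/f ≈ 10 × 162 × 5.54827 ≈ 8988.20 mg.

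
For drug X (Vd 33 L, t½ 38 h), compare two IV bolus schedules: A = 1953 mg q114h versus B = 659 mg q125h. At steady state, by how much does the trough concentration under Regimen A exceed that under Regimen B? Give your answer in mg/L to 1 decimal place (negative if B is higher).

6.2 mg/L

Regimen A: f = (1/2)^(114/38) ≈ 0.1250; Cmin,ss = (1953/33)·f/(1−f) ≈ 8.455 mg/L.
Regimen B: f = (1/2)^(125/38) ≈ 0.1023; Cmin,ss = (659/33)·f/(1−f) ≈ 2.276 mg/L.
Difference ≈ 8.455 − 2.276 ≈ 6.179 mg/L.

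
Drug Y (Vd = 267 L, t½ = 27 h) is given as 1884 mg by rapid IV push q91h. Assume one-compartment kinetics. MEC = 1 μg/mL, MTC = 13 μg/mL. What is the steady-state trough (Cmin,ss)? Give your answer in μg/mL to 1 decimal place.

τ/t½ = 91/27 ≈ 3.3704, so fraction remaining f = (1/2)^(91/27) ≈ 0.0967.
At steady state, accumulation factor R = 1/(1 − e^(−kτ)) ≈ 1.1071.
Single-dose peak C₀ = D/Vd = 1884/267 ≈ 7.056 μg/mL.
Cmax,ss = C₀/(1 − f) ≈ 7.056/0.9033 ≈ 7.811 μg/mL.
Steady-state trough Cmin,ss = Cmax,ss·f ≈ 7.811 × 0.0967 ≈ 0.755 μg/mL.
Trough 0.8 μg/mL vs MEC 1 μg/mL: subtherapeutic.

0.8 μg/mL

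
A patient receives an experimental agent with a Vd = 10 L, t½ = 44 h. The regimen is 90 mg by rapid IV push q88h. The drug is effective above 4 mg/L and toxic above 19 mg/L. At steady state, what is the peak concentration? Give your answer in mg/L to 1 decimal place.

τ = 88 h = 2 half-lives, so f = (1/2)^2 = 0.25.
At steady state, R = 1/(1 − 0.25) = 4/3.
Single-dose peak C₀ = D/Vd = 90/10 = 9 mg/L.
Steady-state peak Cmax,ss = C₀·R = 9 × 4/3 ≈ 12.000 mg/L.
Peak 12.0 mg/L vs MTC 19 mg/L: below toxic threshold.

12.0 mg/L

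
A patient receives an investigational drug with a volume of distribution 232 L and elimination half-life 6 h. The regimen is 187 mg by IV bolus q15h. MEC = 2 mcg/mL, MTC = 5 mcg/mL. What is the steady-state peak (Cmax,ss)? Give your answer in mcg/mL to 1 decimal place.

Over one 15-h interval, 15/6 ≈ 2.5 half-lives elapse, leaving f ≈ 0.1768 of each dose.
At steady state, accumulation factor R = 1/(1 − e^(−kτ)) ≈ 1.2148.
Each bolus raises the concentration by D/Vd = 187/232 ≈ 0.806 mcg/mL.
Steady-state peak Cmax,ss = C₀·R ≈ 0.806 × 1.2148 ≈ 0.979 mcg/mL.
Peak 1.0 mcg/mL vs MTC 5 mcg/mL: below toxic threshold.

1.0 mcg/mL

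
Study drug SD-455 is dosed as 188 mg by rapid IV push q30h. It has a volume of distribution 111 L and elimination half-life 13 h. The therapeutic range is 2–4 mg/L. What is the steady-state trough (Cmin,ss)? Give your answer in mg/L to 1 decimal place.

τ/t½ = 30/13 ≈ 2.3077, so fraction remaining f = (1/2)^(30/13) ≈ 0.2020.
At steady state, accumulation factor R = 1/(1 − e^(−kτ)) ≈ 1.2531.
Single-dose peak C₀ = D/Vd = 188/111 ≈ 1.694 mg/L.
Cmax,ss = C₀/(1 − f) ≈ 1.694/0.7980 ≈ 2.123 mg/L.
One interval later, Cmin,ss = Cmax,ss·e^(−kτ) ≈ 2.123 × 0.2020 ≈ 0.429 mg/L.
Trough 0.4 mg/L vs MEC 2 mg/L: subtherapeutic.

0.4 mg/L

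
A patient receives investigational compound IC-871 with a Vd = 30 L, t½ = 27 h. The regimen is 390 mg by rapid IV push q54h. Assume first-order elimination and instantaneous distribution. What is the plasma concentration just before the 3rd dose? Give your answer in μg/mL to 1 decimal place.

4.1 μg/mL

f = (1/2)^(τ/t½) = (1/2)^(54/27) ≈ 0.2500.
C₀ = D/Vd = 390/30 ≈ 13.000 μg/mL.
Before the 3rd dose, 2 doses have been given. Superposition: Cmin = C₀·(f + f²).
≈ 13.000 × (0.2500 + 0.0625) ≈ 13.000 × 0.3125 ≈ 4.062 μg/mL.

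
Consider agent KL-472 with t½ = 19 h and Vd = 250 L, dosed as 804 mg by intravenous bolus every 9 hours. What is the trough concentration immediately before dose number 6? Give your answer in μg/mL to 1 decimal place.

f = (1/2)^(τ/t½) = (1/2)^(9/19) ≈ 0.7201.
C₀ = D/Vd = 804/250 ≈ 3.216 μg/mL.
Before the 6th dose, 5 doses have been given. Superposition: Cmin = C₀·(f + f² + … + f^5).
≈ 3.216 × (0.7201 + 0.5185 + 0.3734 + 0.2689 + 0.1936) ≈ 3.216 × 2.0745 ≈ 6.672 μg/mL.

6.7 μg/mL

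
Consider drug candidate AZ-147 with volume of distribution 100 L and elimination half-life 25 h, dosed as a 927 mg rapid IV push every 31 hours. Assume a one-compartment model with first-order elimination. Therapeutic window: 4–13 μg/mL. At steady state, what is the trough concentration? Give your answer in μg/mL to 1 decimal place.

6.8 μg/mL

k = ln2/t½ = ln2/25 ≈ 0.027726 h⁻¹; fraction remaining f = e^(−kτ) = e^(−0.027726×31) ≈ 0.4234.
Single-dose peak C₀ = D/Vd = 927/100 ≈ 9.270 μg/mL.
Steady-state trough Cmin,ss = C₀·f/(1−f) ≈ 9.270 × 0.4234/0.5766 ≈ 6.807 μg/mL.
Trough 6.8 μg/mL vs MEC 4 μg/mL: adequate.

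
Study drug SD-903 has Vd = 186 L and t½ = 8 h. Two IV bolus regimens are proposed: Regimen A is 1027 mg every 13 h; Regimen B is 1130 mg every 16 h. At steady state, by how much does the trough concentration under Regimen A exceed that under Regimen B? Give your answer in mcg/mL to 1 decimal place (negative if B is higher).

0.6 mcg/mL

Regimen A: f = (1/2)^(13/8) ≈ 0.3242; Cmin,ss = (1027/186)·f/(1−f) ≈ 2.649 mcg/mL.
Regimen B: f = (1/2)^(16/8) ≈ 0.2500; Cmin,ss = (1130/186)·f/(1−f) ≈ 2.025 mcg/mL.
Difference ≈ 2.649 − 2.025 ≈ 0.624 mcg/mL.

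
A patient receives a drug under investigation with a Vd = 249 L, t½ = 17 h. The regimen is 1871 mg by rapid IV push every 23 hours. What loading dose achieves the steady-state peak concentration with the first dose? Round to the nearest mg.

3075 mg

f = (1/2)^(23/17) ≈ 0.391493; accumulation ratio R = 1/(1−f) ≈ 1.64337.
Loading dose to hit Cmax,ss on first dose: D_load = D_maint·R ≈ 1871 × 1.64337 ≈ 3074.75 mg.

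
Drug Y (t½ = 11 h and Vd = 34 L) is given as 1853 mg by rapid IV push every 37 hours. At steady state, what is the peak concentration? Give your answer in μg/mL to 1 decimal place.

τ/t½ = 37/11 ≈ 3.3636, so fraction remaining f = (1/2)^(37/11) ≈ 0.0972.
Accumulation ratio R = 1/(1 − f) ≈ 1/0.9028 ≈ 1.1077.
Each bolus raises the concentration by D/Vd = 1853/34 ≈ 54.500 μg/mL.
Steady-state peak Cmax,ss = C₀·R ≈ 54.500 × 1.1077 ≈ 60.370 μg/mL.

60.4 μg/mL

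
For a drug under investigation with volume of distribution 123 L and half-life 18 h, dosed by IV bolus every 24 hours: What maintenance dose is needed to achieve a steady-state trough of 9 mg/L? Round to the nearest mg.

1682 mg

τ/t½ = 24/18 ≈ 1.3333, so f = (1/2)^(24/18) ≈ 0.396850.
Cmin,ss = (D/Vd)·f/(1−f), so D = Cmin,ss·Vd·(1−f)/f.
D = 9 × 123 × (1−f)/f ≈ 9 × 123 × 1.51984 ≈ 1682.46 mg.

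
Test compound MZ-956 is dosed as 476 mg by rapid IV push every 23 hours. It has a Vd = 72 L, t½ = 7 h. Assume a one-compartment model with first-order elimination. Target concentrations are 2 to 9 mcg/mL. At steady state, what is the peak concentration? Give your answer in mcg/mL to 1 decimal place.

k = ln2/t½ = ln2/7 ≈ 0.099021 h⁻¹; fraction remaining f = e^(−kτ) = e^(−0.099021×23) ≈ 0.1025.
At steady state, accumulation factor R = 1/(1 − e^(−kτ)) ≈ 1.1142.
Each bolus raises the concentration by D/Vd = 476/72 ≈ 6.611 mcg/mL.
Steady-state peak Cmax,ss = C₀·R ≈ 6.611 × 1.1142 ≈ 7.366 mcg/mL.
Peak 7.4 mcg/mL vs MTC 9 mcg/mL: below toxic threshold.

7.4 mcg/mL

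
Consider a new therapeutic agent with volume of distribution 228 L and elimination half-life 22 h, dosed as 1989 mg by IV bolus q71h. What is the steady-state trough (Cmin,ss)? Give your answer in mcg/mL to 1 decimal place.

1.0 mcg/mL

τ/t½ = 71/22 ≈ 3.2273, so fraction remaining f = (1/2)^(71/22) ≈ 0.1068.
At steady state, accumulation factor R = 1/(1 − e^(−kτ)) ≈ 1.1196.
Each bolus raises the concentration by D/Vd = 1989/228 ≈ 8.724 mcg/mL.
Cmax,ss = C₀/(1 − f) ≈ 8.724/0.8932 ≈ 9.767 mcg/mL.
One interval later, Cmin,ss = Cmax,ss·e^(−kτ) ≈ 9.767 × 0.1068 ≈ 1.043 mcg/mL.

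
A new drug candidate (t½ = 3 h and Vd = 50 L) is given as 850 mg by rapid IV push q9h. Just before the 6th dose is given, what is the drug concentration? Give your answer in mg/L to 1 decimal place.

f = (1/2)^(τ/t½) = (1/2)^(9/3) ≈ 0.1250.
C₀ = D/Vd = 850/50 ≈ 17.000 mg/L.
Before the 6th dose, 5 doses have been given. Superposition: Cmin = C₀·(f + f² + … + f^5).
≈ 17.000 × (0.1250 + 0.0156 + 0.0020 + 0.0002 + 0.0000) ≈ 17.000 × 0.1428 ≈ 2.428 mg/L.

2.4 mg/L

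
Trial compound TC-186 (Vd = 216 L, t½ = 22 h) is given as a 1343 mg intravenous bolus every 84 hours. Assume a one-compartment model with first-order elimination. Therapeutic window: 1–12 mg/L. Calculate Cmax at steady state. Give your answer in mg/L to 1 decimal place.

k = ln2/t½ = ln2/22 ≈ 0.031507 h⁻¹; fraction remaining f = e^(−kτ) = e^(−0.031507×84) ≈ 0.0709.
Accumulation ratio R = 1/(1 − f) ≈ 1/0.9291 ≈ 1.0763.
Each bolus raises the concentration by D/Vd = 1343/216 ≈ 6.218 mg/L.
Steady-state peak Cmax,ss = C₀·R ≈ 6.218 × 1.0763 ≈ 6.692 mg/L.
Peak 6.7 mg/L vs MTC 12 mg/L: below toxic threshold.

6.7 mg/L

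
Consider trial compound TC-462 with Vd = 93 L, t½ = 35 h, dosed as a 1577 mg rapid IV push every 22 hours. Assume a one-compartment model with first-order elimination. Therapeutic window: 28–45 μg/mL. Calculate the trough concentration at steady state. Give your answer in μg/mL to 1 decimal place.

k = ln2/t½ = ln2/35 ≈ 0.019804 h⁻¹; fraction remaining f = e^(−kτ) = e^(−0.019804×22) ≈ 0.6468.
Each bolus raises the concentration by D/Vd = 1577/93 ≈ 16.957 μg/mL.
Steady-state trough Cmin,ss = C₀·f/(1−f) ≈ 16.957 × 0.6468/0.3532 ≈ 31.053 μg/mL.
Trough 31.1 μg/mL vs MEC 28 μg/mL: adequate.

31.1 μg/mL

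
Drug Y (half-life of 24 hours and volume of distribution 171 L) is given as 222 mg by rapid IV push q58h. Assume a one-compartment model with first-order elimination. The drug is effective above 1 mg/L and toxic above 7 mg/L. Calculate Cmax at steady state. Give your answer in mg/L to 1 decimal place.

1.6 mg/L

Over one 58-h interval, 58/24 ≈ 2.4167 half-lives elapse, leaving f ≈ 0.1873 of each dose.
At steady state, accumulation factor R = 1/(1 − e^(−kτ)) ≈ 1.2305.
Single-dose peak C₀ = D/Vd = 222/171 ≈ 1.298 mg/L.
Steady-state peak Cmax,ss = C₀·R ≈ 1.298 × 1.2305 ≈ 1.597 mg/L.
Peak 1.6 mg/L vs MTC 7 mg/L: below toxic threshold.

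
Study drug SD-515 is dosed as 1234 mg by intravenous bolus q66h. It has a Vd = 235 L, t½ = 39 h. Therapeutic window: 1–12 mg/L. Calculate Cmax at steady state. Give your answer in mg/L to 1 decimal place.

Over one 66-h interval, 66/39 ≈ 1.6923 half-lives elapse, leaving f ≈ 0.3094 of each dose.
At steady state, accumulation factor R = 1/(1 − e^(−kτ)) ≈ 1.4480.
Single-dose peak C₀ = D/Vd = 1234/235 ≈ 5.251 mg/L.
Steady-state peak Cmax,ss = C₀·R ≈ 5.251 × 1.4480 ≈ 7.603 mg/L.
Peak 7.6 mg/L vs MTC 12 mg/L: below toxic threshold.

7.6 mg/L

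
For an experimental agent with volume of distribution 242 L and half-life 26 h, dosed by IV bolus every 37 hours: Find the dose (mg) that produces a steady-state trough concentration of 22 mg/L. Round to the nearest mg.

8953 mg

τ/t½ = 37/26 ≈ 1.4231, so f = (1/2)^(37/26) ≈ 0.372916.
Cmin,ss = (D/Vd)·f/(1−f), so D = Cmin,ss·Vd·(1−f)/f.
D = 22 × 242 × (1−f)/f ≈ 22 × 242 × 1.68157 ≈ 8952.68 mg.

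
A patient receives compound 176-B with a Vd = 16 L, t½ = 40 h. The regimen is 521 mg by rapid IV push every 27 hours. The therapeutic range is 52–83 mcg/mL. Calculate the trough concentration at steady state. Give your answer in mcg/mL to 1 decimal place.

τ/t½ = 27/40 ≈ 0.675, so fraction remaining f = (1/2)^(27/40) ≈ 0.6263.
Single-dose peak C₀ = D/Vd = 521/16 ≈ 32.562 mcg/mL.
Steady-state trough Cmin,ss = C₀·f/(1−f) ≈ 32.562 × 0.6263/0.3737 ≈ 54.572 mcg/mL.
Trough 54.6 mcg/mL vs MEC 52 mcg/mL: adequate.

54.6 mcg/mL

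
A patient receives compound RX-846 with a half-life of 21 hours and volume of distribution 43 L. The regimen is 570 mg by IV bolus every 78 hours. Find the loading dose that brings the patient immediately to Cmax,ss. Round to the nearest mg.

617 mg

f = (1/2)^(78/21) ≈ 0.076188; accumulation ratio R = 1/(1−f) ≈ 1.08247.
Loading dose to hit Cmax,ss on first dose: D_load = D_maint·R ≈ 570 × 1.08247 ≈ 617.01 mg.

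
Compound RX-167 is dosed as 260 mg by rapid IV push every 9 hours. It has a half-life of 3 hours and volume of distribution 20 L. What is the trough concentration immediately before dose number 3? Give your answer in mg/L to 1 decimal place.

1.8 mg/L

f = (1/2)^(τ/t½) = (1/2)^(9/3) ≈ 0.1250.
C₀ = D/Vd = 260/20 ≈ 13.000 mg/L.
Before the 3rd dose, 2 doses have been given. Superposition: Cmin = C₀·(f + f²).
≈ 13.000 × (0.1250 + 0.0156) ≈ 13.000 × 0.1406 ≈ 1.828 mg/L.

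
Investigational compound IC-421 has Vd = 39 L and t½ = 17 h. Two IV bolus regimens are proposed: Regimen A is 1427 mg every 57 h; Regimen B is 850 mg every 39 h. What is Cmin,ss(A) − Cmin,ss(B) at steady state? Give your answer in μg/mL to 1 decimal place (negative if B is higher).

-1.6 μg/mL

Regimen A: f = (1/2)^(57/17) ≈ 0.0979; Cmin,ss = (1427/39)·f/(1−f) ≈ 3.971 μg/mL.
Regimen B: f = (1/2)^(39/17) ≈ 0.2039; Cmin,ss = (850/39)·f/(1−f) ≈ 5.582 μg/mL.
Difference ≈ 3.971 − 5.582 ≈ -1.611 μg/mL.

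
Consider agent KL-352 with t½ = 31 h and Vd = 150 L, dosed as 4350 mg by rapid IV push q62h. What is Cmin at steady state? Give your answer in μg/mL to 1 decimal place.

The dosing interval is 2 half-lives, so f = 2^(−2) = 0.25.
At steady state, R = 1/(1 − 0.25) = 4/3.
Single-dose peak C₀ = D/Vd = 4350/150 = 29 μg/mL.
Steady-state peak Cmax,ss = C₀·R = 29 × 4/3 ≈ 38.667 μg/mL.
Steady-state trough Cmin,ss = Cmax,ss·f ≈ 38.667 × 0.25 ≈ 9.667 μg/mL.

9.7 μg/mL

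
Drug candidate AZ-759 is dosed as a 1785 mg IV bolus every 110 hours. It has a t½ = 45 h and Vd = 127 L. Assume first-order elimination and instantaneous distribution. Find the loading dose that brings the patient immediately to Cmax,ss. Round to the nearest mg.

2187 mg

f = (1/2)^(110/45) ≈ 0.183717; accumulation ratio R = 1/(1−f) ≈ 1.22507.
Loading dose to hit Cmax,ss on first dose: D_load = D_maint·R ≈ 1785 × 1.22507 ≈ 2186.75 mg.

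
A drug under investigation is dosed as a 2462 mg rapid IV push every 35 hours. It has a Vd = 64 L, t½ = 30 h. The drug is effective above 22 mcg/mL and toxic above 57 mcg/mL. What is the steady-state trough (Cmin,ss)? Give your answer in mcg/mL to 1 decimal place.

Over one 35-h interval, 35/30 ≈ 1.1667 half-lives elapse, leaving f ≈ 0.4454 of each dose.
Each bolus raises the concentration by D/Vd = 2462/64 ≈ 38.469 mcg/mL.
Steady-state trough Cmin,ss = C₀·f/(1−f) ≈ 38.469 × 0.4454/0.5546 ≈ 30.895 mcg/mL.
Trough 30.9 mcg/mL vs MEC 22 mcg/mL: adequate.

30.9 mcg/mL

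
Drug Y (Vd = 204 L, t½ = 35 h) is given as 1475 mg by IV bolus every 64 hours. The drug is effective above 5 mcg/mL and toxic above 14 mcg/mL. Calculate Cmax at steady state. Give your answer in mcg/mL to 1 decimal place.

k = ln2/t½ = ln2/35 ≈ 0.019804 h⁻¹; fraction remaining f = e^(−kτ) = e^(−0.019804×64) ≈ 0.2815.
Accumulation ratio R = 1/(1 − f) ≈ 1/0.7185 ≈ 1.3918.
Single-dose peak C₀ = D/Vd = 1475/204 ≈ 7.230 mcg/mL.
Steady-state peak Cmax,ss = C₀·R ≈ 7.230 × 1.3918 ≈ 10.063 mcg/mL.
Peak 10.1 mcg/mL vs MTC 14 mcg/mL: below toxic threshold.

10.1 mcg/mL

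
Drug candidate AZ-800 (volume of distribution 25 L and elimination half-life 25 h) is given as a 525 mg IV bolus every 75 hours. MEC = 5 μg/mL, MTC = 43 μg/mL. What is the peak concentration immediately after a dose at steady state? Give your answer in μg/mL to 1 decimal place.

24.0 μg/mL

τ = 75 h = 3 half-lives, so f = (1/2)^3 = 0.125.
Accumulation ratio R = 1/(1 − f) = 1/0.875 = 8/7.
Single-dose peak C₀ = D/Vd = 525/25 = 21 μg/mL.
Steady-state peak Cmax,ss = C₀·R = 21 × 8/7 ≈ 24.000 μg/mL.
Peak 24.0 μg/mL vs MTC 43 μg/mL: below toxic threshold.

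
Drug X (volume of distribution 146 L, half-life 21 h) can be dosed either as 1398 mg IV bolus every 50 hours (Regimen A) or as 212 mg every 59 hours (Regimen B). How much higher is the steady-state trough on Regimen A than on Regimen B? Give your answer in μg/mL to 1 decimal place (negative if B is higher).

Regimen A: f = (1/2)^(50/21) ≈ 0.1920; Cmin,ss = (1398/146)·f/(1−f) ≈ 2.275 μg/mL.
Regimen B: f = (1/2)^(59/21) ≈ 0.1426; Cmin,ss = (212/146)·f/(1−f) ≈ 0.242 μg/mL.
Difference ≈ 2.275 − 0.242 ≈ 2.033 μg/mL.

2.0 μg/mL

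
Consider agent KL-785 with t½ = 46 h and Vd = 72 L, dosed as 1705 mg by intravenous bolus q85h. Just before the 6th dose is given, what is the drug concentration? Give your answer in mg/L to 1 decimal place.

9.1 mg/L

f = (1/2)^(τ/t½) = (1/2)^(85/46) ≈ 0.2778.
C₀ = D/Vd = 1705/72 ≈ 23.681 mg/L.
Before the 6th dose, 5 doses have been given. Superposition: Cmin = C₀·(f + f² + … + f^5).
≈ 23.681 × (0.2778 + 0.0772 + 0.0214 + 0.0060 + 0.0017) ≈ 23.681 × 0.3841 ≈ 9.096 mg/L.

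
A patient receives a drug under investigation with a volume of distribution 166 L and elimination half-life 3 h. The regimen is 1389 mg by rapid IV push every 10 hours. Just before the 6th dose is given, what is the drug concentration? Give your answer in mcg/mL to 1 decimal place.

f = (1/2)^(τ/t½) = (1/2)^(10/3) ≈ 0.0992.
C₀ = D/Vd = 1389/166 ≈ 8.367 mcg/mL.
Before the 6th dose, 5 doses have been given. Superposition: Cmin = C₀·(f + f² + … + f^5).
≈ 8.367 × (0.0992 + 0.0098 + 0.0010 + 0.0001 + 0.0000) ≈ 8.367 × 0.1101 ≈ 0.921 mcg/mL.

0.9 mcg/mL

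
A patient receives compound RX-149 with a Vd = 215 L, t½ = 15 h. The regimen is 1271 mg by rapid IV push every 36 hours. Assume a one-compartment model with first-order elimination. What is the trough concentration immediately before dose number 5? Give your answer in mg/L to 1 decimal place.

1.4 mg/L

f = (1/2)^(τ/t½) = (1/2)^(36/15) ≈ 0.1895.
C₀ = D/Vd = 1271/215 ≈ 5.912 mg/L.
Before the 5th dose, 4 doses have been given. Superposition: Cmin = C₀·(f + f² + … + f^4).
≈ 5.912 × (0.1895 + 0.0359 + 0.0068 + 0.0013) ≈ 5.912 × 0.2335 ≈ 1.380 mg/L.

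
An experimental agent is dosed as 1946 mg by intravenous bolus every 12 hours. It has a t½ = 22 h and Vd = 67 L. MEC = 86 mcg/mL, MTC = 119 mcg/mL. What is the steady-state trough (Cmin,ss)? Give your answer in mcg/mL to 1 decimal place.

63.2 mcg/mL

Over one 12-h interval, 12/22 ≈ 0.54545 half-lives elapse, leaving f ≈ 0.6852 of each dose.
Single-dose peak C₀ = D/Vd = 1946/67 ≈ 29.045 mcg/mL.
Steady-state trough Cmin,ss = C₀·f/(1−f) ≈ 29.045 × 0.6852/0.3148 ≈ 63.220 mcg/mL.
Trough 63.2 mcg/mL vs MEC 86 mcg/mL: subtherapeutic.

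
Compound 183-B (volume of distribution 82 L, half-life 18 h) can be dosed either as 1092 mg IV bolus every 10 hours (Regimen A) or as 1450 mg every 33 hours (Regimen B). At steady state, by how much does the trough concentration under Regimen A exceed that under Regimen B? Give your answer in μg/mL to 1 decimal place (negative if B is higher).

Regimen A: f = (1/2)^(10/18) ≈ 0.6804; Cmin,ss = (1092/82)·f/(1−f) ≈ 28.351 μg/mL.
Regimen B: f = (1/2)^(33/18) ≈ 0.2806; Cmin,ss = (1450/82)·f/(1−f) ≈ 6.897 μg/mL.
Difference ≈ 28.351 − 6.897 ≈ 21.454 μg/mL.

21.5 μg/mL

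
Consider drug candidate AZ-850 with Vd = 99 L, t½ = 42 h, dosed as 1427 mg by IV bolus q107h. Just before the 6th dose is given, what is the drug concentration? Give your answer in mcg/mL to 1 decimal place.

3.0 mcg/mL

f = (1/2)^(τ/t½) = (1/2)^(107/42) ≈ 0.1710.
C₀ = D/Vd = 1427/99 ≈ 14.414 mcg/mL.
Before the 6th dose, 5 doses have been given. Superposition: Cmin = C₀·(f + f² + … + f^5).
≈ 14.414 × (0.1710 + 0.0292 + 0.0050 + 0.0009 + 0.0001) ≈ 14.414 × 0.2062 ≈ 2.972 mcg/mL.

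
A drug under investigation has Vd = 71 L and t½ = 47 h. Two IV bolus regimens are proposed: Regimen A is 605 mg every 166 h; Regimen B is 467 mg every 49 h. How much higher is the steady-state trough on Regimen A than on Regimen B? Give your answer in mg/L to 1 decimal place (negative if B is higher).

Regimen A: f = (1/2)^(166/47) ≈ 0.0865; Cmin,ss = (605/71)·f/(1−f) ≈ 0.807 mg/L.
Regimen B: f = (1/2)^(49/47) ≈ 0.4855; Cmin,ss = (467/71)·f/(1−f) ≈ 6.207 mg/L.
Difference ≈ 0.807 − 6.207 ≈ -5.400 mg/L.

-5.4 mg/L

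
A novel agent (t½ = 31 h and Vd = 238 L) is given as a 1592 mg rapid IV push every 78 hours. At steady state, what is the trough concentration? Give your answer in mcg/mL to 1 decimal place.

τ/t½ = 78/31 ≈ 2.5161, so fraction remaining f = (1/2)^(78/31) ≈ 0.1748.
Accumulation ratio R = 1/(1 − f) ≈ 1/0.8252 ≈ 1.2118.
Each bolus raises the concentration by D/Vd = 1592/238 ≈ 6.689 mcg/mL.
Cmax,ss = C₀/(1 − f) ≈ 6.689/0.8252 ≈ 8.106 mcg/mL.
One interval later, Cmin,ss = Cmax,ss·e^(−kτ) ≈ 8.106 × 0.1748 ≈ 1.417 mcg/mL.

1.4 mcg/mL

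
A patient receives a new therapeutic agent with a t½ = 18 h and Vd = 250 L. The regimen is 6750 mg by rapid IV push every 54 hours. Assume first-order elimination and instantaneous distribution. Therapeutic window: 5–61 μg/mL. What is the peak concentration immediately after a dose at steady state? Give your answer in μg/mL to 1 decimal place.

30.9 μg/mL

The dosing interval is 3 half-lives, so f = 2^(−3) = 0.125.
At steady state, R = 1/(1 − 0.125) = 8/7.
Single-dose peak C₀ = D/Vd = 6750/250 = 27 μg/mL.
Steady-state peak Cmax,ss = C₀·R = 27 × 8/7 ≈ 30.857 μg/mL.
Peak 30.9 μg/mL vs MTC 61 μg/mL: below toxic threshold.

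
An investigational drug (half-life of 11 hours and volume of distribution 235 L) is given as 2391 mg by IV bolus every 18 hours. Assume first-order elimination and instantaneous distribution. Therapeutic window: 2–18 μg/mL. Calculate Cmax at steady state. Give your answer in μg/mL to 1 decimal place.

15.0 μg/mL

Over one 18-h interval, 18/11 ≈ 1.6364 half-lives elapse, leaving f ≈ 0.3217 of each dose.
At steady state, accumulation factor R = 1/(1 − e^(−kτ)) ≈ 1.4743.
Single-dose peak C₀ = D/Vd = 2391/235 ≈ 10.174 μg/mL.
Cmax,ss = C₀/(1 − f) ≈ 10.174/0.6783 ≈ 14.999 μg/mL.
Peak 15.0 μg/mL vs MTC 18 μg/mL: below toxic threshold.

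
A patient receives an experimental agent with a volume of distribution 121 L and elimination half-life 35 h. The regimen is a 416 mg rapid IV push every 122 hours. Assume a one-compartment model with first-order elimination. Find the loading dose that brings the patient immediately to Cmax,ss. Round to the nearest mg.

f = (1/2)^(122/35) ≈ 0.089268; accumulation ratio R = 1/(1−f) ≈ 1.09802.
Loading dose to hit Cmax,ss on first dose: D_load = D_maint·R ≈ 416 × 1.09802 ≈ 456.78 mg.

457 mg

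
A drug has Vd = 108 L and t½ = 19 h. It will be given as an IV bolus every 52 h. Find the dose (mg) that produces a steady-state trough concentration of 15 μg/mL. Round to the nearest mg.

9179 mg

τ/t½ = 52/19 ≈ 2.7368, so f = (1/2)^(52/19) ≈ 0.150013.
Cmin,ss = (D/Vd)·f/(1−f), so D = Cmin,ss·Vd·(1−f)/f.
D = 15 × 108 × (1−f)/f ≈ 15 × 108 × 5.66609 ≈ 9179.07 mg.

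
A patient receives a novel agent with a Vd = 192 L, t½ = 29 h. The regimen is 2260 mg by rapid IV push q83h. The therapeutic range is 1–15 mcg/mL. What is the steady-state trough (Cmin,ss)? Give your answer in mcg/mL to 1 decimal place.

Over one 83-h interval, 83/29 ≈ 2.8621 half-lives elapse, leaving f ≈ 0.1375 of each dose.
At steady state, accumulation factor R = 1/(1 − e^(−kτ)) ≈ 1.1594.
Single-dose peak C₀ = D/Vd = 2260/192 ≈ 11.771 mcg/mL.
Steady-state peak Cmax,ss = C₀·R ≈ 11.771 × 1.1594 ≈ 13.647 mcg/mL.
Steady-state trough Cmin,ss = Cmax,ss·f ≈ 13.647 × 0.1375 ≈ 1.876 mcg/mL.
Trough 1.9 mcg/mL vs MEC 1 mcg/mL: adequate.

1.9 mcg/mL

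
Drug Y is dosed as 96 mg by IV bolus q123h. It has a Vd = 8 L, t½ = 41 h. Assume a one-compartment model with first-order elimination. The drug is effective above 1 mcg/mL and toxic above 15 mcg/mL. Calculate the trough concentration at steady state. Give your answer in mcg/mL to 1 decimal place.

The dosing interval is 3 half-lives, so f = 2^(−3) = 0.125.
At steady state, R = 1/(1 − 0.125) = 8/7.
Single-dose peak C₀ = D/Vd = 96/8 = 12 mcg/mL.
Steady-state peak Cmax,ss = C₀·R = 12 × 8/7 ≈ 13.714 mcg/mL.
Steady-state trough Cmin,ss = Cmax,ss·f ≈ 13.714 × 0.125 ≈ 1.714 mcg/mL.
Trough 1.7 mcg/mL vs MEC 1 mcg/mL: adequate.

1.7 mcg/mL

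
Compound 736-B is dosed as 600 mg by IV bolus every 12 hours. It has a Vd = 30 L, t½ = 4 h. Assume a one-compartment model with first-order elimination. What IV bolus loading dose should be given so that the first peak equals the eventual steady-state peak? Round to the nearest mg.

686 mg

f = (1/2)^(12/4) ≈ 0.125000; accumulation ratio R = 1/(1−f) ≈ 1.14286.
Loading dose to hit Cmax,ss on first dose: D_load = D_maint·R ≈ 600 × 1.14286 ≈ 685.72 mg.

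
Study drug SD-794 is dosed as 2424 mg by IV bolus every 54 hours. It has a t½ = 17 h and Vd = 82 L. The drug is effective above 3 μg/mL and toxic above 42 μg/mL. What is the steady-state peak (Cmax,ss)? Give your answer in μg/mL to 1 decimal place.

τ/t½ = 54/17 ≈ 3.1765, so fraction remaining f = (1/2)^(54/17) ≈ 0.1106.
At steady state, accumulation factor R = 1/(1 − e^(−kτ)) ≈ 1.1244.
Each bolus raises the concentration by D/Vd = 2424/82 ≈ 29.561 μg/mL.
Steady-state peak Cmax,ss = C₀·R ≈ 29.561 × 1.1244 ≈ 33.238 μg/mL.
Peak 33.2 μg/mL vs MTC 42 μg/mL: below toxic threshold.

33.2 μg/mL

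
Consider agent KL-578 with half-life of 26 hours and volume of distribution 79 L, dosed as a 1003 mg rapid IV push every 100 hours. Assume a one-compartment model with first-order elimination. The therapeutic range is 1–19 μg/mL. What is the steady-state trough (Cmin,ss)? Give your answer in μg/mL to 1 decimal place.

Over one 100-h interval, 100/26 ≈ 3.8462 half-lives elapse, leaving f ≈ 0.0695 of each dose.
At steady state, accumulation factor R = 1/(1 − e^(−kτ)) ≈ 1.0747.
Each bolus raises the concentration by D/Vd = 1003/79 ≈ 12.696 μg/mL.
Cmax,ss = C₀/(1 − f) ≈ 12.696/0.9305 ≈ 13.644 μg/mL.
Steady-state trough Cmin,ss = Cmax,ss·f ≈ 13.644 × 0.0695 ≈ 0.948 μg/mL.
Trough 0.9 μg/mL vs MEC 1 μg/mL: subtherapeutic.

0.9 μg/mL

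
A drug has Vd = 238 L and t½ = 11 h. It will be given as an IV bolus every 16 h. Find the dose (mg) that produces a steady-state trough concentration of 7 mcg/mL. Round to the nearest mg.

τ/t½ = 16/11 ≈ 1.4545, so f = (1/2)^(16/11) ≈ 0.364870.
Cmin,ss = (D/Vd)·f/(1−f), so D = Cmin,ss·Vd·(1−f)/f.
D = 7 × 238 × (1−f)/f ≈ 7 × 238 × 1.74070 ≈ 2900.01 mg.

2900 mg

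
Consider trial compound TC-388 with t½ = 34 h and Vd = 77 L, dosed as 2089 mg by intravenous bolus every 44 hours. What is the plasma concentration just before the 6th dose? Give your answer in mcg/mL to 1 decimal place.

18.5 mcg/mL

f = (1/2)^(τ/t½) = (1/2)^(44/34) ≈ 0.4078.
C₀ = D/Vd = 2089/77 ≈ 27.130 mcg/mL.
Before the 6th dose, 5 doses have been given. Superposition: Cmin = C₀·(f + f² + … + f^5).
≈ 27.130 × (0.4078 + 0.1663 + 0.0678 + 0.0277 + 0.0113) ≈ 27.130 × 0.6809 ≈ 18.473 mcg/mL.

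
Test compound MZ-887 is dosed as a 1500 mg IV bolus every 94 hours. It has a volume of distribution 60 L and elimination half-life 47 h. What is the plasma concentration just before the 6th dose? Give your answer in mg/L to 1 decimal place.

f = (1/2)^(τ/t½) = (1/2)^(94/47) ≈ 0.2500.
C₀ = D/Vd = 1500/60 ≈ 25.000 mg/L.
Before the 6th dose, 5 doses have been given. Superposition: Cmin = C₀·(f + f² + … + f^5).
≈ 25.000 × (0.2500 + 0.0625 + 0.0156 + 0.0039 + 0.0010) ≈ 25.000 × 0.3330 ≈ 8.325 mg/L.

8.3 mg/L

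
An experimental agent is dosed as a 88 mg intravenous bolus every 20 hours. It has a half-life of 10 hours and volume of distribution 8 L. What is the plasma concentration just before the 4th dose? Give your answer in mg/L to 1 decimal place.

3.6 mg/L

f = (1/2)^(τ/t½) = (1/2)^(20/10) ≈ 0.2500.
C₀ = D/Vd = 88/8 ≈ 11.000 mg/L.
Before the 4th dose, 3 doses have been given. Superposition: Cmin = C₀·(f + f² + … + f^3).
≈ 11.000 × (0.2500 + 0.0625 + 0.0156) ≈ 11.000 × 0.3281 ≈ 3.609 mg/L.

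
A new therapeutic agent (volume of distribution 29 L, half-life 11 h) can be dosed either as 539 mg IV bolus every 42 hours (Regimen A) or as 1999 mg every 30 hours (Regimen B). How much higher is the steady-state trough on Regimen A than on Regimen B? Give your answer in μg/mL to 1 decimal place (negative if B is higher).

Regimen A: f = (1/2)^(42/11) ≈ 0.0709; Cmin,ss = (539/29)·f/(1−f) ≈ 1.418 μg/mL.
Regimen B: f = (1/2)^(30/11) ≈ 0.1510; Cmin,ss = (1999/29)·f/(1−f) ≈ 12.260 μg/mL.
Difference ≈ 1.418 − 12.260 ≈ -10.842 μg/mL.

-10.8 μg/mL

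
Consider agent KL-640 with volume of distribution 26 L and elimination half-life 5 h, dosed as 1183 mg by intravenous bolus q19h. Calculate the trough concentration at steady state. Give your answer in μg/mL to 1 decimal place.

3.5 μg/mL

τ/t½ = 19/5 ≈ 3.8, so fraction remaining f = (1/2)^(19/5) ≈ 0.0718.
Accumulation ratio R = 1/(1 − f) ≈ 1/0.9282 ≈ 1.0774.
Each bolus raises the concentration by D/Vd = 1183/26 ≈ 45.500 μg/mL.
Cmax,ss = C₀/(1 − f) ≈ 45.500/0.9282 ≈ 49.020 μg/mL.
One interval later, Cmin,ss = Cmax,ss·e^(−kτ) ≈ 49.020 × 0.0718 ≈ 3.520 μg/mL.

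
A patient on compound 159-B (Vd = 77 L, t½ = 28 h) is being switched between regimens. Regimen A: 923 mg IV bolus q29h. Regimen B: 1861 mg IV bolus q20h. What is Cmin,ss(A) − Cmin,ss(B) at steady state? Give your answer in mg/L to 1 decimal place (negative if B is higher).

-26.3 mg/L

Regimen A: f = (1/2)^(29/28) ≈ 0.4878; Cmin,ss = (923/77)·f/(1−f) ≈ 11.416 mg/L.
Regimen B: f = (1/2)^(20/28) ≈ 0.6095; Cmin,ss = (1861/77)·f/(1−f) ≈ 37.723 mg/L.
Difference ≈ 11.416 − 37.723 ≈ -26.307 mg/L.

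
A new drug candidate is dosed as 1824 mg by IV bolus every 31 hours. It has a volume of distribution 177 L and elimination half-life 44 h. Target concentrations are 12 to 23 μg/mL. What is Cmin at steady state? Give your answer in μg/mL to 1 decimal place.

16.4 μg/mL

k = ln2/t½ = ln2/44 ≈ 0.015753 h⁻¹; fraction remaining f = e^(−kτ) = e^(−0.015753×31) ≈ 0.6136.
At steady state, accumulation factor R = 1/(1 − e^(−kτ)) ≈ 2.5880.
Single-dose peak C₀ = D/Vd = 1824/177 ≈ 10.305 μg/mL.
Steady-state peak Cmax,ss = C₀·R ≈ 10.305 × 2.5880 ≈ 26.669 μg/mL.
One interval later, Cmin,ss = Cmax,ss·e^(−kτ) ≈ 26.669 × 0.6136 ≈ 16.364 μg/mL.
Trough 16.4 μg/mL vs MEC 12 μg/mL: adequate.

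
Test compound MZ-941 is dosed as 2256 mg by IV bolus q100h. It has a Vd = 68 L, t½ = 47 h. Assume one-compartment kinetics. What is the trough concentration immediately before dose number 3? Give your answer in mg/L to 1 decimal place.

f = (1/2)^(τ/t½) = (1/2)^(100/47) ≈ 0.2288.
C₀ = D/Vd = 2256/68 ≈ 33.176 mg/L.
Before the 3rd dose, 2 doses have been given. Superposition: Cmin = C₀·(f + f²).
≈ 33.176 × (0.2288 + 0.0523) ≈ 33.176 × 0.2811 ≈ 9.326 mg/L.

9.3 mg/L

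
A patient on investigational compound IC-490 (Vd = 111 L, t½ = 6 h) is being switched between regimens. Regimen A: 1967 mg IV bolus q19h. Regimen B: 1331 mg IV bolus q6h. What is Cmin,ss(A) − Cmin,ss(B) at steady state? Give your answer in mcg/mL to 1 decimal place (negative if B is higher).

-9.8 mcg/mL

Regimen A: f = (1/2)^(19/6) ≈ 0.1114; Cmin,ss = (1967/111)·f/(1−f) ≈ 2.222 mcg/mL.
Regimen B: f = (1/2)^(6/6) ≈ 0.5000; Cmin,ss = (1331/111)·f/(1−f) ≈ 11.991 mcg/mL.
Difference ≈ 2.222 − 11.991 ≈ -9.769 mcg/mL.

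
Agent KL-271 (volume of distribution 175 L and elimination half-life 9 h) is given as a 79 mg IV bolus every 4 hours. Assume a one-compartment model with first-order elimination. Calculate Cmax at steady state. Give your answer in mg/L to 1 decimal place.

1.7 mg/L

τ/t½ = 4/9 ≈ 0.44444, so fraction remaining f = (1/2)^(4/9) ≈ 0.7349.
Accumulation ratio R = 1/(1 − f) ≈ 1/0.2651 ≈ 3.7722.
Each bolus raises the concentration by D/Vd = 79/175 ≈ 0.451 mg/L.
Cmax,ss = C₀/(1 − f) ≈ 0.451/0.2651 ≈ 1.701 mg/L.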